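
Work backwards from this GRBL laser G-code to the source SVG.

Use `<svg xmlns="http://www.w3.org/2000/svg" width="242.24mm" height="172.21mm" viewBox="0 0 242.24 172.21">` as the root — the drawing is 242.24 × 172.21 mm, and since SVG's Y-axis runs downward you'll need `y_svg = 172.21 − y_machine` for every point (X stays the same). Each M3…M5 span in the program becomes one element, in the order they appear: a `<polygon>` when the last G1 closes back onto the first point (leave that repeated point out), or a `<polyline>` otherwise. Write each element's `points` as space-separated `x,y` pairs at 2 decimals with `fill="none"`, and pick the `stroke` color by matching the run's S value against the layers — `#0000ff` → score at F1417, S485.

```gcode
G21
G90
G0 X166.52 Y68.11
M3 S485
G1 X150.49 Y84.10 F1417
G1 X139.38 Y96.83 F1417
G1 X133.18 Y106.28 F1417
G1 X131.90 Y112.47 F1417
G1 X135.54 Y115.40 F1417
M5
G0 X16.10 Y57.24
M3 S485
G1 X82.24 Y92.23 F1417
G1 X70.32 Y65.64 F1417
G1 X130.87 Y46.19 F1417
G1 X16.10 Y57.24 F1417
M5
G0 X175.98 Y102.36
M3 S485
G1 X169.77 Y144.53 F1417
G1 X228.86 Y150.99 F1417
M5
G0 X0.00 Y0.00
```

<svg xmlns="http://www.w3.org/2000/svg" width="242.24mm" height="172.21mm" viewBox="0 0 242.24 172.21">
  <polyline points="166.52,104.10 150.49,88.11 139.38,75.38 133.18,65.93 131.90,59.74 135.54,56.81" fill="none" stroke="#0000ff"/>
  <polygon points="16.10,114.97 82.24,79.98 70.32,106.57 130.87,126.02" fill="none" stroke="#0000ff"/>
  <polyline points="175.98,69.85 169.77,27.68 228.86,21.22" fill="none" stroke="#0000ff"/>
</svg>

Machine Y-up, SVG Y-down with viewBox height 172.21, so y_svg = 172.21 − y_machine; X carries over. Every run uses S485, so all elements get stroke `#0000ff` (score).

Run 1: The run is open, so emit a `<polyline>` with points (Y-flipped): 166.52,104.10 150.49,88.11 139.38,75.38 133.18,65.93 131.90,59.74 135.54,56.81.

Run 2: The run returns to its start, so emit a `<polygon>` with points (Y-flipped): 16.10,114.97 82.24,79.98 70.32,106.57 130.87,126.02.

Run 3: The run is open, so emit a `<polyline>` with points (Y-flipped): 175.98,69.85 169.77,27.68 228.86,21.22.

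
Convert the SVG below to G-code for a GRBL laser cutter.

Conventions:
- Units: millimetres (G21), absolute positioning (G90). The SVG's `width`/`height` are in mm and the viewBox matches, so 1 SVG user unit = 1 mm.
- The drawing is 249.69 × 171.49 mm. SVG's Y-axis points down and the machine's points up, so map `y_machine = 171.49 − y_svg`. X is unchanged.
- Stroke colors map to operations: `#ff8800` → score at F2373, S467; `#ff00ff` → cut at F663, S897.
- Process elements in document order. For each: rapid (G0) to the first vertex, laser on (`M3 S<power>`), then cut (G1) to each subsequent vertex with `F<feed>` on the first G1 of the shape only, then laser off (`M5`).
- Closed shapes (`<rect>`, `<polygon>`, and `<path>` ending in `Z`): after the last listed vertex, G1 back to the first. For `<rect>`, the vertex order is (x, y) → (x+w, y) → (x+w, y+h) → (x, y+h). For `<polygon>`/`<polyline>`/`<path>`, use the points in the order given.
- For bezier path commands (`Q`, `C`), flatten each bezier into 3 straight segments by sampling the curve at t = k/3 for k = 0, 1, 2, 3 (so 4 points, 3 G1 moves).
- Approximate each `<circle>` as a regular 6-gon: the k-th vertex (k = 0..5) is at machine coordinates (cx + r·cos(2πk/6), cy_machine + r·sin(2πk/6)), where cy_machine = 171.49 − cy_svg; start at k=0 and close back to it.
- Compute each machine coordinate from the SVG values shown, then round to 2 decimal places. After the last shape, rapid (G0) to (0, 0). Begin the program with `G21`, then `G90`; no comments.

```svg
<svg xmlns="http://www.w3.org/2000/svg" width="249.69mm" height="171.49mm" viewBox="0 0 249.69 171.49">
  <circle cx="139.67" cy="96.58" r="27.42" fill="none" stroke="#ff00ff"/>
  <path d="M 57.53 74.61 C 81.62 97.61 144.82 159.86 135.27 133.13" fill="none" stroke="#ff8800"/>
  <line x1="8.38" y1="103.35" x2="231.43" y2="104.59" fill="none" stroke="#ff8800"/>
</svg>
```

G21
G90
G0 X167.09 Y74.91
M3 S897
G1 X153.38 Y98.66 F663
G1 X125.96 Y98.66
G1 X112.25 Y74.91
G1 X125.96 Y51.16
G1 X153.38 Y51.16
G1 X167.09 Y74.91
M5
G0 X57.53 Y96.88
M3 S467
G1 X90.51 Y65.55 F2373
G1 X124.71 Y36.54
G1 X135.27 Y38.36
M5
G0 X8.38 Y68.14
M3 S467
G1 X231.43 Y66.90 F2373
M5
G0 X0.00 Y0.00

1 u = 1 mm; y_m = 171.49 − y.

[1] `<circle>` circle, #ff00ff→cut S897 F663: (167.09,74.91) → (153.38,98.66) → (125.96,98.66) → (112.25,74.91) → (125.96,51.16) → (153.38,51.16) → (167.09,74.91) (closed)

[2] `<path>` cubic bezier, #ff8800→score S467 F2373: (57.53,96.88) → (90.51,65.55) → (124.71,36.54) → (135.27,38.36)

[3] `<line>` line segment, #ff8800→score S467 F2373: (8.38,68.14) → (231.43,66.90)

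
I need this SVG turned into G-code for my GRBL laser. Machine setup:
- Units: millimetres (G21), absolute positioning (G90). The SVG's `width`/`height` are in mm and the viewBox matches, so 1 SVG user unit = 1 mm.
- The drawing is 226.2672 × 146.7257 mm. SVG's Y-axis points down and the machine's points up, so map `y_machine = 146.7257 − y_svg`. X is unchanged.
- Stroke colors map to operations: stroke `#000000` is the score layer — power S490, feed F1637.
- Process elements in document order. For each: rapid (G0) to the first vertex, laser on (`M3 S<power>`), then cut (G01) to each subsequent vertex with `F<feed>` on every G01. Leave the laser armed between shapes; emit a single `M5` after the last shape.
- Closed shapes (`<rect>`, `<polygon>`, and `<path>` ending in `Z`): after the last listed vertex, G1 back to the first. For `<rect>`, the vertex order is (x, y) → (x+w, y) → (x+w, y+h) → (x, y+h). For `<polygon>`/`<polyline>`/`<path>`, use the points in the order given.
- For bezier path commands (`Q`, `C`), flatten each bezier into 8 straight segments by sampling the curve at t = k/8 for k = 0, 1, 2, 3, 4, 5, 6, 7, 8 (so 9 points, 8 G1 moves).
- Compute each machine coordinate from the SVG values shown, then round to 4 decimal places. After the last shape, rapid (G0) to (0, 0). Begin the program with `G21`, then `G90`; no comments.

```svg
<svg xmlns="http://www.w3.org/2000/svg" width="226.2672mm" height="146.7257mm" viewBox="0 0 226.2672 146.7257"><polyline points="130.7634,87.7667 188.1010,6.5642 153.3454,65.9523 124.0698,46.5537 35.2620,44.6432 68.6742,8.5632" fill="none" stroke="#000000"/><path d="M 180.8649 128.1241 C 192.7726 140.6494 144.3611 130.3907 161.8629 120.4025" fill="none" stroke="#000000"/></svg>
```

1 u = 1 mm; y_m = 146.7257 − y.

[1] `<polyline>` open polyline, #000000→score S490 F1637: (130.7634,58.9590) → (188.1010,140.1615) → (153.3454,80.7734) → (124.0698,100.1720) → (35.2620,102.0825) → (68.6742,138.1625)

[2] `<path>` cubic bezier, #000000→score S490 F1637: (180.8649,18.6016) → (182.7494,14.9276) → (180.4582,13.1194) → (175.4707,12.9069) → (169.2661,14.0198) → (163.3238,16.1881) → (159.1229,19.1416) → (158.1429,22.6100) → (161.8629,26.3232)

G21
G90
G0 X130.7634 Y58.9590
M3 S490
G01 X188.1010 Y140.1615 F1637
G01 X153.3454 Y80.7734 F1637
G01 X124.0698 Y100.1720 F1637
G01 X35.2620 Y102.0825 F1637
G01 X68.6742 Y138.1625 F1637
G0 X180.8649 Y18.6016
M3 S490
G01 X182.7494 Y14.9276 F1637
G01 X180.4582 Y13.1194 F1637
G01 X175.4707 Y12.9069 F1637
G01 X169.2661 Y14.0198 F1637
G01 X163.3238 Y16.1881 F1637
G01 X159.1229 Y19.1416 F1637
G01 X158.1429 Y22.6100 F1637
G01 X161.8629 Y26.3232 F1637
M5
G0 X0.0000 Y0.0000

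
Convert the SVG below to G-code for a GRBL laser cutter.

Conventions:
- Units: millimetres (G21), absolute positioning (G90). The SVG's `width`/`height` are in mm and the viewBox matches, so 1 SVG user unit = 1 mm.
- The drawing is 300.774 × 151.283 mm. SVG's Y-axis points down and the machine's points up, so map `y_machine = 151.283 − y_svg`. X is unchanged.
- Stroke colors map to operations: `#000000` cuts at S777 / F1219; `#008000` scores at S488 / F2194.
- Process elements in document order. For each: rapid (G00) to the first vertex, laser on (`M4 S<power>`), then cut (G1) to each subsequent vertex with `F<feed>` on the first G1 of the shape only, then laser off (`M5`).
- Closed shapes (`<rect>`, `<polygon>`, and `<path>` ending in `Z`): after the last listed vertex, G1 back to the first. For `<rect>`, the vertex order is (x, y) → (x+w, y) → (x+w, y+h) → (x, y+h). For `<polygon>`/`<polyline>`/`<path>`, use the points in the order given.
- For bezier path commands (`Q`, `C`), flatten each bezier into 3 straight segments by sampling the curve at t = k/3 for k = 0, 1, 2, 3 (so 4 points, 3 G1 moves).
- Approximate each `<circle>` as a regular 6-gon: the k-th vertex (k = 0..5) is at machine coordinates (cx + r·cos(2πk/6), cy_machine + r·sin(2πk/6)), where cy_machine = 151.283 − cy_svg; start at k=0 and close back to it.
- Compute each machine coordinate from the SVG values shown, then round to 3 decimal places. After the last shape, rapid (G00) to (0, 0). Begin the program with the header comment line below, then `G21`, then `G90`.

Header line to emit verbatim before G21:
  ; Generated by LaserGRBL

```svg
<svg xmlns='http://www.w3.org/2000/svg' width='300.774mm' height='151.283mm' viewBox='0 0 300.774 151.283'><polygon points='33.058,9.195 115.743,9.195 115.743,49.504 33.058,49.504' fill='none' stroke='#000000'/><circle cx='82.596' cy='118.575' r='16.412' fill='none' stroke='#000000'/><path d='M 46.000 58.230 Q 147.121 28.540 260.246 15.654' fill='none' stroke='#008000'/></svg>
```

Since the viewBox matches the mm dimensions, user units are millimetres directly. The only transform is the Y-flip y_m = 151.283 − y_svg.

Shape 1 is a rectangle drawn with `<polygon>`. Its stroke #000000 means cut at S777, F1219. After flipping Y the toolpath is (33.058,142.088) → (115.743,142.088) → (115.743,101.779) → (33.058,101.779) → (33.058,142.088), returning to the start.

Shape 2 is a circle drawn with `<circle>`. Its stroke #000000 means cut at S777, F1219. After flipping Y the toolpath is (99.008,32.708) → (90.802,46.921) → (74.390,46.921) → (66.184,32.708) → (74.390,18.495) → (90.802,18.495) → (99.008,32.708), returning to the start.

Shape 3 is a quadratic bezier drawn with `<path>`. Its stroke #008000 means score at S488, F2194. After flipping Y the toolpath is (46.000,93.053) → (114.748,110.979) → (186.163,125.171) → (260.246,135.629).

; Generated by LaserGRBL
G21
G90
G00 X33.058 Y142.088
M4 S777
G1 X115.743 Y142.088 F1219
G1 X115.743 Y101.779
G1 X33.058 Y101.779
G1 X33.058 Y142.088
M5
G00 X99.008 Y32.708
M4 S777
G1 X90.802 Y46.921 F1219
G1 X74.390 Y46.921
G1 X66.184 Y32.708
G1 X74.390 Y18.495
G1 X90.802 Y18.495
G1 X99.008 Y32.708
M5
G00 X46.000 Y93.053
M4 S488
G1 X114.748 Y110.979 F2194
G1 X186.163 Y125.171
G1 X260.246 Y135.629
M5
G00 X0.000 Y0.000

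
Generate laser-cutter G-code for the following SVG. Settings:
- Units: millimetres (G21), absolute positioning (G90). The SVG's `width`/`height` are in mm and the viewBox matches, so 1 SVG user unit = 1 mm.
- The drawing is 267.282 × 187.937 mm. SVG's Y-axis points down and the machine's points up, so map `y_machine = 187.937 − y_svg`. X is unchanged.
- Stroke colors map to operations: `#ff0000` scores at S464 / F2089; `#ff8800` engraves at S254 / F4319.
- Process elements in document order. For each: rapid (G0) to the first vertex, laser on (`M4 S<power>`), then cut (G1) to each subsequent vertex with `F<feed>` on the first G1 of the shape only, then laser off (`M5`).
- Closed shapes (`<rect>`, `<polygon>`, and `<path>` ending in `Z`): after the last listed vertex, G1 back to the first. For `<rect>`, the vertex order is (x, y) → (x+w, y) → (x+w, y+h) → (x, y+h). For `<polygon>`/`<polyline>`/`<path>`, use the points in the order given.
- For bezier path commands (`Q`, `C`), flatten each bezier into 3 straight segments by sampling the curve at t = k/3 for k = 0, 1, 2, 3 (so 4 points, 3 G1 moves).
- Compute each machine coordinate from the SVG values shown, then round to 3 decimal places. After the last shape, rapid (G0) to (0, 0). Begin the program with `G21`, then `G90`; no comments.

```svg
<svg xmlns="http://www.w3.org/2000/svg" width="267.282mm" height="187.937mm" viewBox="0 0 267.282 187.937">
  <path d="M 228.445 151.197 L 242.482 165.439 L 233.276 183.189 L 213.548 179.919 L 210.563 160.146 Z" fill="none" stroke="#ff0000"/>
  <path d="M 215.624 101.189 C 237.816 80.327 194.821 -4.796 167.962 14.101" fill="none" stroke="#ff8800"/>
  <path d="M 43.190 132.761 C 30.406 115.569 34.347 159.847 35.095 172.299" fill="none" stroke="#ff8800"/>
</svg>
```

G21
G90
G0 X228.445 Y36.740
M4 S464
G1 X242.482 Y22.498 F2089
G1 X233.276 Y4.748
G1 X213.548 Y8.018
G1 X210.563 Y27.791
G1 X228.445 Y36.740
M5
G0 X215.624 Y86.748
M4 S254
G1 X219.099 Y122.798 F4319
G1 X197.188 Y164.292
G1 X167.962 Y173.836
M5
G0 X43.190 Y55.176
M4 S254
G1 X35.243 Y55.333 F4319
G1 X34.020 Y35.243
G1 X35.095 Y15.638
M5
G0 X0.000 Y0.000

viewBox `0 0 267.282 187.937` with mm width/height → 1 unit = 1 mm. Flip: y_m = 187.937 − y_svg.

**Shape 1** — `<path>` regular polygon, stroke `#ff0000` → score (S464, F2089). Machine vertices: (228.445,36.740) → (242.482,22.498) → (233.276,4.748) → (213.548,8.018) → (210.563,27.791) → (228.445,36.740). Closed: final G1 returns to the first vertex.

**Shape 2** — `<path>` cubic bezier, stroke `#ff8800` → engrave (S254, F4319). Control points (SVG): P0=(215.624,101.189), P1=(237.816,80.327), P2=(194.821,-4.796), P3=(167.962,14.101); sampled at t=k/3. Machine vertices: (215.624,86.748) → (219.099,122.798) → (197.188,164.292) → (167.962,173.836). Open path.

**Shape 3** — `<path>` cubic bezier, stroke `#ff8800` → engrave (S254, F4319). Control points (SVG): P0=(43.190,132.761), P1=(30.406,115.569), P2=(34.347,159.847), P3=(35.095,172.299); sampled at t=k/3. Machine vertices: (43.190,55.176) → (35.243,55.333) → (34.020,35.243) → (35.095,15.638). Open path.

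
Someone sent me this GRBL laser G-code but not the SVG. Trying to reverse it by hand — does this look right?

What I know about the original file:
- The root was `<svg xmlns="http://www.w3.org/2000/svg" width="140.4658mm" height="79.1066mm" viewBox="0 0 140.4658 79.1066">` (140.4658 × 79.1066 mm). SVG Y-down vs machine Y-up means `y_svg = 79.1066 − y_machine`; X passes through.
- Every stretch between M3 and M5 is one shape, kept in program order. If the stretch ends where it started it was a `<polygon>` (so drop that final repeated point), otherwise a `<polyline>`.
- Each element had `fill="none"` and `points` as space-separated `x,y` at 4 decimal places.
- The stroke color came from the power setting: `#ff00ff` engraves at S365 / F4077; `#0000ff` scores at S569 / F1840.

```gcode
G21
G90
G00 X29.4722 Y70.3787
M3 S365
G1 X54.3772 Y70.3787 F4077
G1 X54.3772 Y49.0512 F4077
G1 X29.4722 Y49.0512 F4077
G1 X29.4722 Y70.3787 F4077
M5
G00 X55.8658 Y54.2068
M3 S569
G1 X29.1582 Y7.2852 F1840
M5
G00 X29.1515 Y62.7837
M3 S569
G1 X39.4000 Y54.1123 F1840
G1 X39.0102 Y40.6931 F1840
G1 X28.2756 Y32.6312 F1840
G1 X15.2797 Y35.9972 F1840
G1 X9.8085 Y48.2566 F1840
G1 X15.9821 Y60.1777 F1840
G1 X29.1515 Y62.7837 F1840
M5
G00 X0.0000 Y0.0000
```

<svg xmlns="http://www.w3.org/2000/svg" width="140.4658mm" height="79.1066mm" viewBox="0 0 140.4658 79.1066">
  <polygon points="29.4722,8.7279 54.3772,8.7279 54.3772,30.0554 29.4722,30.0554" fill="none" stroke="#ff00ff"/>
  <polyline points="55.8658,24.8998 29.1582,71.8214" fill="none" stroke="#0000ff"/>
  <polygon points="29.1515,16.3229 39.4000,24.9943 39.0102,38.4135 28.2756,46.4754 15.2797,43.1094 9.8085,30.8500 15.9821,18.9289" fill="none" stroke="#0000ff"/>
</svg>

y_svg = 79.1066 − y_m.

[1] S365→`#ff00ff` (engrave); closed run; points: 29.4722,8.7279 54.3772,8.7279 54.3772,30.0554 29.4722,30.0554

[2] S569→`#0000ff` (score); open run; points: 55.8658,24.8998 29.1582,71.8214

[3] S569→`#0000ff` (score); closed run; points: 29.1515,16.3229 39.4000,24.9943 39.0102,38.4135 28.2756,46.4754 15.2797,43.1094 9.8085,30.8500 15.9821,18.9289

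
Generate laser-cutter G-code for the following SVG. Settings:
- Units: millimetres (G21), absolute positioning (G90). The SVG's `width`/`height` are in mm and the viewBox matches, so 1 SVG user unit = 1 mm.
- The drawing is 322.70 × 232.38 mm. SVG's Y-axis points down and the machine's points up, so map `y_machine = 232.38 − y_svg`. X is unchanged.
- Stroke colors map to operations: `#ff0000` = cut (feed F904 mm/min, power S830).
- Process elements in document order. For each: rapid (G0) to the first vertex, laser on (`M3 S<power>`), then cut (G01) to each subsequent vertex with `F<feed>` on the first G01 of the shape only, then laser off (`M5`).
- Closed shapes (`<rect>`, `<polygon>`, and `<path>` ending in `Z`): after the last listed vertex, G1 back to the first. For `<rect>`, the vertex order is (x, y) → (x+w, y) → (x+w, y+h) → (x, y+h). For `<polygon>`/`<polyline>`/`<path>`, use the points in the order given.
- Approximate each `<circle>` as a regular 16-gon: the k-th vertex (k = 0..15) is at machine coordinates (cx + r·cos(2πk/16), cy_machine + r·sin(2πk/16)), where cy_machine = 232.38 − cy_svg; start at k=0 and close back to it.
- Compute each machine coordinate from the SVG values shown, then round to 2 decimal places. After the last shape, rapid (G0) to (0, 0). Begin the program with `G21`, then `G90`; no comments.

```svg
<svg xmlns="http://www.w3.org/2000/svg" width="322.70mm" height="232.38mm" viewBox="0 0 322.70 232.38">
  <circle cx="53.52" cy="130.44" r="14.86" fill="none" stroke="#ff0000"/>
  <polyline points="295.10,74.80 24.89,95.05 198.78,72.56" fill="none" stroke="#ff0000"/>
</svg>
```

Since the viewBox matches the mm dimensions, user units are millimetres directly. The only transform is the Y-flip y_m = 232.38 − y_svg.

Shape 1 is a circle drawn with `<circle>`. Its stroke #ff0000 means cut at S830, F904. After flipping Y the toolpath is (68.38,101.94) → (67.25,107.63) → (64.03,112.45) → (59.21,115.67) → (53.52,116.80) → (47.83,115.67) → (43.01,112.45) → (39.79,107.63) → (38.66,101.94) → (39.79,96.25) → (43.01,91.43) → (47.83,88.21) → (53.52,87.08) → (59.21,88.21) → (64.03,91.43) → (67.25,96.25) → (68.38,101.94), returning to the start.

Shape 2 is a open polyline drawn with `<polyline>`. Its stroke #ff0000 means cut at S830, F904. After flipping Y the toolpath is (295.10,157.58) → (24.89,137.33) → (198.78,159.82).

G21
G90
G0 X68.38 Y101.94
M3 S830
G01 X67.25 Y107.63 F904
G01 X64.03 Y112.45
G01 X59.21 Y115.67
G01 X53.52 Y116.80
G01 X47.83 Y115.67
G01 X43.01 Y112.45
G01 X39.79 Y107.63
G01 X38.66 Y101.94
G01 X39.79 Y96.25
G01 X43.01 Y91.43
G01 X47.83 Y88.21
G01 X53.52 Y87.08
G01 X59.21 Y88.21
G01 X64.03 Y91.43
G01 X67.25 Y96.25
G01 X68.38 Y101.94
M5
G0 X295.10 Y157.58
M3 S830
G01 X24.89 Y137.33 F904
G01 X198.78 Y159.82
M5
G0 X0.00 Y0.00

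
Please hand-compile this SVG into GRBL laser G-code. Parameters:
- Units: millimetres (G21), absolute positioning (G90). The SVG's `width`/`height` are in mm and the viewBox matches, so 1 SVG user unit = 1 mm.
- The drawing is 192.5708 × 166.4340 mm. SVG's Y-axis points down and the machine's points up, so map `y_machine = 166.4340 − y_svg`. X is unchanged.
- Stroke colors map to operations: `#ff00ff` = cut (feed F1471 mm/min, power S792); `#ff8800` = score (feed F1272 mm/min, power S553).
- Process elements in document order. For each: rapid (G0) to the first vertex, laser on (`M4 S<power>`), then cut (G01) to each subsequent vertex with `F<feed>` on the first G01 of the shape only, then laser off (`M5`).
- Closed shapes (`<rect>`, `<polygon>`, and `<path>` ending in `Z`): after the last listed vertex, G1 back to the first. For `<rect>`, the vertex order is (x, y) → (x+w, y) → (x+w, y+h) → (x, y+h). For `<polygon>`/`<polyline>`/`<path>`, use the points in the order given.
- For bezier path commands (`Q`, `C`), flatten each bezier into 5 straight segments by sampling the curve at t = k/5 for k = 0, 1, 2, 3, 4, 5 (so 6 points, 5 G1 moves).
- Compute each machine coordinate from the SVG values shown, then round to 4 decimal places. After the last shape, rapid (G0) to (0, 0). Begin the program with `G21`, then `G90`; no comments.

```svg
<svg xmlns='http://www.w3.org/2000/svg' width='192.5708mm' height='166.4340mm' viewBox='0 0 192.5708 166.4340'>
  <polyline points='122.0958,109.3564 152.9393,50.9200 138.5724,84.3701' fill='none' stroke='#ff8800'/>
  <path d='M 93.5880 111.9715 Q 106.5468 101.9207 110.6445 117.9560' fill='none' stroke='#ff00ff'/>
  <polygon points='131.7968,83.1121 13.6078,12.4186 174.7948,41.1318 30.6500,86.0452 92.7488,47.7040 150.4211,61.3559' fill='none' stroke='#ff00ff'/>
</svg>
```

1 u = 1 mm; y_m = 166.4340 − y.

[1] `<polyline>` open polyline, #ff8800→score S553 F1272: (122.0958,57.0776) → (152.9393,115.5140) → (138.5724,82.0639)

[2] `<path>` quadratic bezier, #ff00ff→cut S792 F1471: (93.5880,54.4625) → (98.4171,57.4394) → (102.5373,58.3294) → (105.9486,57.1325) → (108.6510,53.8487) → (110.6445,48.4780)

[3] `<polygon>` closed polygon, #ff00ff→cut S792 F1471: (131.7968,83.3219) → (13.6078,154.0154) → (174.7948,125.3022) → (30.6500,80.3888) → (92.7488,118.7300) → (150.4211,105.0781) → (131.7968,83.3219) (closed)

G21
G90
G0 X122.0958 Y57.0776
M4 S553
G01 X152.9393 Y115.5140 F1272
G01 X138.5724 Y82.0639
M5
G0 X93.5880 Y54.4625
M4 S792
G01 X98.4171 Y57.4394 F1471
G01 X102.5373 Y58.3294
G01 X105.9486 Y57.1325
G01 X108.6510 Y53.8487
G01 X110.6445 Y48.4780
M5
G0 X131.7968 Y83.3219
M4 S792
G01 X13.6078 Y154.0154 F1471
G01 X174.7948 Y125.3022
G01 X30.6500 Y80.3888
G01 X92.7488 Y118.7300
G01 X150.4211 Y105.0781
G01 X131.7968 Y83.3219
M5
G0 X0.0000 Y0.0000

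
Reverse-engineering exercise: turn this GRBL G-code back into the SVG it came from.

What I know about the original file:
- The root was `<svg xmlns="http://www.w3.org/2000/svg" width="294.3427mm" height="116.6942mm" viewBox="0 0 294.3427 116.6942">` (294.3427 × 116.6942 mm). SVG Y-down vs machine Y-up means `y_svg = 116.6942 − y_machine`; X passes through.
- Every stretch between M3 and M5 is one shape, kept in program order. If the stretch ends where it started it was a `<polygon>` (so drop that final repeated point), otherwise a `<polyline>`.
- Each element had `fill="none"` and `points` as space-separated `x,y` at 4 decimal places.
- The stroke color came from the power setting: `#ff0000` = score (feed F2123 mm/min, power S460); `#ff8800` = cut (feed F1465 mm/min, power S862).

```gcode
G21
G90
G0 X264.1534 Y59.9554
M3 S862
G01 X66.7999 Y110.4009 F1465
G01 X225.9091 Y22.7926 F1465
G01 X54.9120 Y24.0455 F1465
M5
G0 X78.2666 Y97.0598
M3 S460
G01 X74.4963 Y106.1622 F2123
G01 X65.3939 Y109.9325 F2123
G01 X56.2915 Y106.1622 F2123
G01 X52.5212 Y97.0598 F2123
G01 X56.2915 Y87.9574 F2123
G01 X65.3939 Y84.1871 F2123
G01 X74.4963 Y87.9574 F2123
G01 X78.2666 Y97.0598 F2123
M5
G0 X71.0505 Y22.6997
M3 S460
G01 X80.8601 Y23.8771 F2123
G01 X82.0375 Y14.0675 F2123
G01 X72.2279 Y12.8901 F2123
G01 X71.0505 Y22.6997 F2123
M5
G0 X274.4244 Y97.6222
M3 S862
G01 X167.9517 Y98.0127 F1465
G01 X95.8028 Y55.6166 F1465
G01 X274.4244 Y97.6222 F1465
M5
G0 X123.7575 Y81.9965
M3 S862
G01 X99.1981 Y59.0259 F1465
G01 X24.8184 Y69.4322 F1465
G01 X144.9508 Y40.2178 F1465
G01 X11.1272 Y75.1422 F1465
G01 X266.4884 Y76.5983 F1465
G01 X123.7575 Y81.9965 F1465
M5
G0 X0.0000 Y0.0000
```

<svg xmlns="http://www.w3.org/2000/svg" width="294.3427mm" height="116.6942mm" viewBox="0 0 294.3427 116.6942">
  <polyline points="264.1534,56.7388 66.7999,6.2933 225.9091,93.9016 54.9120,92.6487" fill="none" stroke="#ff8800"/>
  <polygon points="78.2666,19.6344 74.4963,10.5320 65.3939,6.7617 56.2915,10.5320 52.5212,19.6344 56.2915,28.7368 65.3939,32.5071 74.4963,28.7368" fill="none" stroke="#ff0000"/>
  <polygon points="71.0505,93.9945 80.8601,92.8171 82.0375,102.6267 72.2279,103.8041" fill="none" stroke="#ff0000"/>
  <polygon points="274.4244,19.0720 167.9517,18.6815 95.8028,61.0776" fill="none" stroke="#ff8800"/>
  <polygon points="123.7575,34.6977 99.1981,57.6683 24.8184,47.2620 144.9508,76.4764 11.1272,41.5520 266.4884,40.0959" fill="none" stroke="#ff8800"/>
</svg>

Machine Y-up, SVG Y-down with viewBox height 116.6942, so y_svg = 116.6942 − y_machine; X carries over.

Run 1: S862 ⇒ cut layer `#ff8800`. The run is open, so emit a `<polyline>` with points (Y-flipped): 264.1534,56.7388 66.7999,6.2933 225.9091,93.9016 54.9120,92.6487.

Run 2: S460 ⇒ score layer `#ff0000`. The run returns to its start, so emit a `<polygon>` with points (Y-flipped): 78.2666,19.6344 74.4963,10.5320 65.3939,6.7617 56.2915,10.5320 52.5212,19.6344 56.2915,28.7368 65.3939,32.5071 74.4963,28.7368.

Run 3: S460 ⇒ score layer `#ff0000`. The run returns to its start, so emit a `<polygon>` with points (Y-flipped): 71.0505,93.9945 80.8601,92.8171 82.0375,102.6267 72.2279,103.8041.

Run 4: S862 ⇒ cut layer `#ff8800`. The run returns to its start, so emit a `<polygon>` with points (Y-flipped): 274.4244,19.0720 167.9517,18.6815 95.8028,61.0776.

Run 5: power S862 maps to stroke `#ff8800` (cut). The run returns to its start, so emit a `<polygon>` with points (Y-flipped): 123.7575,34.6977 99.1981,57.6683 24.8184,47.2620 144.9508,76.4764 11.1272,41.5520 266.4884,40.0959.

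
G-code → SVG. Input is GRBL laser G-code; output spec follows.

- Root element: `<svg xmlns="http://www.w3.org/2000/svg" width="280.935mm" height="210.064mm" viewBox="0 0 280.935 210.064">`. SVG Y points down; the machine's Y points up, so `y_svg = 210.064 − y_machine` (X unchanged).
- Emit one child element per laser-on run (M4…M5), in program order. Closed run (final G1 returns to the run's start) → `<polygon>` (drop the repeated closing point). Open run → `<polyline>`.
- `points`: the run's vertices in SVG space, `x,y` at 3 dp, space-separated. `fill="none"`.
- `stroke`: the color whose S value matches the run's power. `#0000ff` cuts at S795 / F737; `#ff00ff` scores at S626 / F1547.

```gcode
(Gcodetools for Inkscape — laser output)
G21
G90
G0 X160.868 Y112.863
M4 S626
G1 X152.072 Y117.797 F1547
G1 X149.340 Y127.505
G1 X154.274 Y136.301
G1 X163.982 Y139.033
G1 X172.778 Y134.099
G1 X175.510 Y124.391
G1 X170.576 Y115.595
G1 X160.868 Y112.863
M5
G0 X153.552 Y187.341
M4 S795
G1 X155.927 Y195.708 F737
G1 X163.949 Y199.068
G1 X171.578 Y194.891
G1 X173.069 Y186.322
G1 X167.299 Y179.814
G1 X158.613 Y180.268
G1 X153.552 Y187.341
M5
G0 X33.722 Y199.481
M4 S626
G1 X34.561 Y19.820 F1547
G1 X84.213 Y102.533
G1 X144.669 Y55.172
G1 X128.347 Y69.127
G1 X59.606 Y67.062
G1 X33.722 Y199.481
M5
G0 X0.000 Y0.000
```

<svg xmlns="http://www.w3.org/2000/svg" width="280.935mm" height="210.064mm" viewBox="0 0 280.935 210.064">
  <polygon points="160.868,97.201 152.072,92.267 149.340,82.559 154.274,73.763 163.982,71.031 172.778,75.965 175.510,85.673 170.576,94.469" fill="none" stroke="#ff00ff"/>
  <polygon points="153.552,22.723 155.927,14.356 163.949,10.996 171.578,15.173 173.069,23.742 167.299,30.250 158.613,29.796" fill="none" stroke="#0000ff"/>
  <polygon points="33.722,10.583 34.561,190.244 84.213,107.531 144.669,154.892 128.347,140.937 59.606,143.002" fill="none" stroke="#ff00ff"/>
</svg>

Each laser-on run becomes one SVG element. Flip Y back into SVG space with y_svg = 210.064 − y_machine.

Run 1: power S626 maps to stroke `#ff00ff` (score). The run returns to its start, so emit a `<polygon>` with points (Y-flipped): 160.868,97.201 152.072,92.267 149.340,82.559 154.274,73.763 163.982,71.031 172.778,75.965 175.510,85.673 170.576,94.469.

Run 2: S795 ⇒ cut layer `#0000ff`. The run returns to its start, so emit a `<polygon>` with points (Y-flipped): 153.552,22.723 155.927,14.356 163.949,10.996 171.578,15.173 173.069,23.742 167.299,30.250 158.613,29.796.

Run 3: power S626 maps to stroke `#ff00ff` (score). The run returns to its start, so emit a `<polygon>` with points (Y-flipped): 33.722,10.583 34.561,190.244 84.213,107.531 144.669,154.892 128.347,140.937 59.606,143.002.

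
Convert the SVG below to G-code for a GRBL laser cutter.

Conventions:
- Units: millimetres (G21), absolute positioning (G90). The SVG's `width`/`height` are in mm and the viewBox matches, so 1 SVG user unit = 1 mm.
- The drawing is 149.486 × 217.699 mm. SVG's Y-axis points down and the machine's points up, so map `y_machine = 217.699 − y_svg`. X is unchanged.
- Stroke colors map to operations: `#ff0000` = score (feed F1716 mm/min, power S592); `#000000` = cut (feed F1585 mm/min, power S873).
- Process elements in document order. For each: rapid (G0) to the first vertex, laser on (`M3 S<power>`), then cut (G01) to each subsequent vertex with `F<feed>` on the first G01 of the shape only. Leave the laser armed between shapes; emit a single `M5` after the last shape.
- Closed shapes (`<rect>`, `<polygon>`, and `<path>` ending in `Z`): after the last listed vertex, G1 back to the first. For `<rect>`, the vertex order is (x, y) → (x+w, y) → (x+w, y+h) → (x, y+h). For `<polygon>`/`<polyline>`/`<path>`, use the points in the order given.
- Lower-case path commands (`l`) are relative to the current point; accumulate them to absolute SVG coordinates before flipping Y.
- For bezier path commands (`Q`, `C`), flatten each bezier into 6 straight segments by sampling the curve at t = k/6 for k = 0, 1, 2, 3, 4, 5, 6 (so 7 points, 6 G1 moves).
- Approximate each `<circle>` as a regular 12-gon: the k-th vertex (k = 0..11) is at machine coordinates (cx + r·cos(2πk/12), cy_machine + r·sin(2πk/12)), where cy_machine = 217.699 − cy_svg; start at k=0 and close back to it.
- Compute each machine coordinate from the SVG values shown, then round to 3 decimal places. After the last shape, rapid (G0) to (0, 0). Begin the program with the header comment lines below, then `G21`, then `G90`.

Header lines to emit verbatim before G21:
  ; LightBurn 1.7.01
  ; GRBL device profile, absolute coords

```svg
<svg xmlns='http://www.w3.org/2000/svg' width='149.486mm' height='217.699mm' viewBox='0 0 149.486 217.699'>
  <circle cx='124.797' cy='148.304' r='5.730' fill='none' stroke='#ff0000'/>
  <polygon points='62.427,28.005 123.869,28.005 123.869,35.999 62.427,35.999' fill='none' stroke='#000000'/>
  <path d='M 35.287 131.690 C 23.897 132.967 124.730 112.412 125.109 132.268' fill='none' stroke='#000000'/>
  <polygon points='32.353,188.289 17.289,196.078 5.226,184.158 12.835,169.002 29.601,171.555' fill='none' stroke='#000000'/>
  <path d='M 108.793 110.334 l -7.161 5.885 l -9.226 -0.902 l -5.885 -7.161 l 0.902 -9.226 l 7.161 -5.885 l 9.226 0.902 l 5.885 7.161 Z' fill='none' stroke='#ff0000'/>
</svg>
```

; LightBurn 1.7.01
; GRBL device profile, absolute coords
G21
G90
G0 X130.527 Y69.395
M3 S592
G01 X129.759 Y72.260 F1716
G01 X127.662 Y74.357
G01 X124.797 Y75.125
G01 X121.932 Y74.357
G01 X119.835 Y72.260
G01 X119.067 Y69.395
G01 X119.835 Y66.530
G01 X121.932 Y64.433
G01 X124.797 Y63.665
G01 X127.662 Y64.433
G01 X129.759 Y66.530
G01 X130.527 Y69.395
G0 X62.427 Y189.694
M3 S873
G01 X123.869 Y189.694 F1585
G01 X123.869 Y181.700
G01 X62.427 Y181.700
G01 X62.427 Y189.694
G0 X35.287 Y86.009
M3 S873
G01 X37.959 Y86.902 F1585
G01 X53.428 Y89.704
G01 X75.785 Y92.687
G01 X99.122 Y94.122
G01 X117.533 Y92.280
G01 X125.109 Y85.431
G0 X32.353 Y29.410
M3 S873
G01 X17.289 Y21.621 F1585
G01 X5.226 Y33.541
G01 X12.835 Y48.697
G01 X29.601 Y46.144
G01 X32.353 Y29.410
G0 X108.793 Y107.365
M3 S592
G01 X101.632 Y101.480 F1716
G01 X92.406 Y102.382
G01 X86.521 Y109.543
G01 X87.423 Y118.769
G01 X94.584 Y124.654
G01 X103.810 Y123.752
G01 X109.695 Y116.591
G01 X108.793 Y107.365
M5
G0 X0.000 Y0.000

viewBox `0 0 149.486 217.699` with mm width/height → 1 unit = 1 mm. Flip: y_m = 217.699 − y_svg.

**Shape 1** — `<circle>` circle, stroke `#ff0000` → score (S592, F1716). Machine vertices: (130.527,69.395) → (129.759,72.260) → (127.662,74.357) → (124.797,75.125) → (121.932,74.357) → (119.835,72.260) → (119.067,69.395) → (119.835,66.530) → (121.932,64.433) → (124.797,63.665) → (127.662,64.433) → (129.759,66.530) → (130.527,69.395). Closed: final G1 returns to the first vertex.

**Shape 2** — `<polygon>` rectangle, stroke `#000000` → cut (S873, F1585). Machine vertices: (62.427,189.694) → (123.869,189.694) → (123.869,181.700) → (62.427,181.700) → (62.427,189.694). Closed: final G1 returns to the first vertex.

**Shape 3** — `<path>` cubic bezier, stroke `#000000` → cut (S873, F1585). Control points (SVG): P0=(35.287,131.690), P1=(23.897,132.967), P2=(124.730,112.412), P3=(125.109,132.268); sampled at t=k/6. Machine vertices: (35.287,86.009) → (37.959,86.902) → (53.428,89.704) → (75.785,92.687) → (99.122,94.122) → (117.533,92.280) → (125.109,85.431). Open path.

**Shape 4** — `<polygon>` regular polygon, stroke `#000000` → cut (S873, F1585). Machine vertices: (32.353,29.410) → (17.289,21.621) → (5.226,33.541) → (12.835,48.697) → (29.601,46.144) → (32.353,29.410). Closed: final G1 returns to the first vertex.

**Shape 5** — `<path>` regular polygon, stroke `#ff0000` → score (S592, F1716). Machine vertices: (108.793,107.365) → (101.632,101.480) → (92.406,102.382) → (86.521,109.543) → (87.423,118.769) → (94.584,124.654) → (103.810,123.752) → (109.695,116.591) → (108.793,107.365). Closed: final G1 returns to the first vertex.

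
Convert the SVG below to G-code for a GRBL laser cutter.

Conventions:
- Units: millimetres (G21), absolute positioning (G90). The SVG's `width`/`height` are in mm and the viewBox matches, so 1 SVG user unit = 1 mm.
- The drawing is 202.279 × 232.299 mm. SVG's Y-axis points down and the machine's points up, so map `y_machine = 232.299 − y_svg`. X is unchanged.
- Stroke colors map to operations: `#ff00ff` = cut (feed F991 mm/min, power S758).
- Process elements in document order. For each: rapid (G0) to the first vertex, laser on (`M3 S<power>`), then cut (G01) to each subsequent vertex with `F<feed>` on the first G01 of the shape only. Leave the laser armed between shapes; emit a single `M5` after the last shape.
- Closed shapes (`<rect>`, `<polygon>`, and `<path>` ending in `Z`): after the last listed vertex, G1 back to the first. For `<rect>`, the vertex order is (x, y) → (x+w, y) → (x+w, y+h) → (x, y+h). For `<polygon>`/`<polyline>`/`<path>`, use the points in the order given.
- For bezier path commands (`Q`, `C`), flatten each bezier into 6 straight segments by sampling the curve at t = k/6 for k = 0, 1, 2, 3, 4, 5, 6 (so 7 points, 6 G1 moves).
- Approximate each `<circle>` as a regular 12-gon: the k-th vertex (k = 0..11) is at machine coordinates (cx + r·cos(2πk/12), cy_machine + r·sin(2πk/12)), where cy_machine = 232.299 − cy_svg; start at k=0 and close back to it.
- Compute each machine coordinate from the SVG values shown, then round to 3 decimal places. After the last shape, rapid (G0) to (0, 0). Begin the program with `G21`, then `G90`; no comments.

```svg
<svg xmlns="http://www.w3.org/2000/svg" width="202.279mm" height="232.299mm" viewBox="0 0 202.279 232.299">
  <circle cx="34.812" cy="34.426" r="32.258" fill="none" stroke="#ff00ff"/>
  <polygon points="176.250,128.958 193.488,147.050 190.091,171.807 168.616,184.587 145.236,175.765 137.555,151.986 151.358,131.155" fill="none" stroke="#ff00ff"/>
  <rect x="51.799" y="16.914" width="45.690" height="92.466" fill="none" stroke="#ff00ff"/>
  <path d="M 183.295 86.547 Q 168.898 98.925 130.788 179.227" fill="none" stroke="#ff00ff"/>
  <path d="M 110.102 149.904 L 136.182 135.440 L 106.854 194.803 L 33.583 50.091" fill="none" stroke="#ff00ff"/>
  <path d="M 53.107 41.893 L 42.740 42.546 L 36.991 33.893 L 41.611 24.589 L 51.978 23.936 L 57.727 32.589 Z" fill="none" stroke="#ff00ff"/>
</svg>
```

G21
G90
G0 X67.070 Y197.873
M3 S758
G01 X62.748 Y214.002 F991
G01 X50.941 Y225.809
G01 X34.812 Y230.131
G01 X18.683 Y225.809
G01 X6.876 Y214.002
G01 X2.554 Y197.873
G01 X6.876 Y181.744
G01 X18.683 Y169.937
G01 X34.812 Y165.615
G01 X50.941 Y169.937
G01 X62.748 Y181.744
G01 X67.070 Y197.873
G0 X176.250 Y103.341
M3 S758
G01 X193.488 Y85.249 F991
G01 X190.091 Y60.492
G01 X168.616 Y47.712
G01 X145.236 Y56.534
G01 X137.555 Y80.313
G01 X151.358 Y101.144
G01 X176.250 Y103.341
G0 X51.799 Y215.385
M3 S758
G01 X97.489 Y215.385 F991
G01 X97.489 Y122.919
G01 X51.799 Y122.919
G01 X51.799 Y215.385
G0 X183.295 Y145.752
M3 S758
G01 X177.837 Y139.739 F991
G01 X171.062 Y129.953
G01 X162.970 Y116.393
G01 X153.560 Y99.060
G01 X142.833 Y77.953
G01 X130.788 Y53.072
G0 X110.102 Y82.395
M3 S758
G01 X136.182 Y96.859 F991
G01 X106.854 Y37.496
G01 X33.583 Y182.208
G0 X53.107 Y190.406
M3 S758
G01 X42.740 Y189.753 F991
G01 X36.991 Y198.406
G01 X41.611 Y207.710
G01 X51.978 Y208.363
G01 X57.727 Y199.710
G01 X53.107 Y190.406
M5
G0 X0.000 Y0.000

viewBox `0 0 202.279 232.299` with mm width/height → 1 unit = 1 mm. Flip: y_m = 232.299 − y_svg.

**Shape 1** — `<circle>` circle, stroke `#ff00ff` → cut (S758, F991). Machine vertices: (67.070,197.873) → (62.748,214.002) → (50.941,225.809) → (34.812,230.131) → (18.683,225.809) → (6.876,214.002) → (2.554,197.873) → (6.876,181.744) → (18.683,169.937) → (34.812,165.615) → (50.941,169.937) → (62.748,181.744) → (67.070,197.873). Closed: final G1 returns to the first vertex.

**Shape 2** — `<polygon>` regular polygon, stroke `#ff00ff` → cut (S758, F991). Machine vertices: (176.250,103.341) → (193.488,85.249) → (190.091,60.492) → (168.616,47.712) → (145.236,56.534) → (137.555,80.313) → (151.358,101.144) → (176.250,103.341). Closed: final G1 returns to the first vertex.

**Shape 3** — `<rect>` rectangle, stroke `#ff00ff` → cut (S758, F991). Machine vertices: (51.799,215.385) → (97.489,215.385) → (97.489,122.919) → (51.799,122.919) → (51.799,215.385). Closed: final G1 returns to the first vertex.

**Shape 4** — `<path>` quadratic bezier, stroke `#ff00ff` → cut (S758, F991). Control points (SVG): P0=(183.295,86.547), P1=(168.898,98.925), P2=(130.788,179.227); sampled at t=k/6. Machine vertices: (183.295,145.752) → (177.837,139.739) → (171.062,129.953) → (162.970,116.393) → (153.560,99.060) → (142.833,77.953) → (130.788,53.072). Open path.

**Shape 5** — `<path>` open polyline, stroke `#ff00ff` → cut (S758, F991). Machine vertices: (110.102,82.395) → (136.182,96.859) → (106.854,37.496) → (33.583,182.208). Open path.

**Shape 6** — `<path>` regular polygon, stroke `#ff00ff` → cut (S758, F991). Machine vertices: (53.107,190.406) → (42.740,189.753) → (36.991,198.406) → (41.611,207.710) → (51.978,208.363) → (57.727,199.710) → (53.107,190.406). Closed: final G1 returns to the first vertex.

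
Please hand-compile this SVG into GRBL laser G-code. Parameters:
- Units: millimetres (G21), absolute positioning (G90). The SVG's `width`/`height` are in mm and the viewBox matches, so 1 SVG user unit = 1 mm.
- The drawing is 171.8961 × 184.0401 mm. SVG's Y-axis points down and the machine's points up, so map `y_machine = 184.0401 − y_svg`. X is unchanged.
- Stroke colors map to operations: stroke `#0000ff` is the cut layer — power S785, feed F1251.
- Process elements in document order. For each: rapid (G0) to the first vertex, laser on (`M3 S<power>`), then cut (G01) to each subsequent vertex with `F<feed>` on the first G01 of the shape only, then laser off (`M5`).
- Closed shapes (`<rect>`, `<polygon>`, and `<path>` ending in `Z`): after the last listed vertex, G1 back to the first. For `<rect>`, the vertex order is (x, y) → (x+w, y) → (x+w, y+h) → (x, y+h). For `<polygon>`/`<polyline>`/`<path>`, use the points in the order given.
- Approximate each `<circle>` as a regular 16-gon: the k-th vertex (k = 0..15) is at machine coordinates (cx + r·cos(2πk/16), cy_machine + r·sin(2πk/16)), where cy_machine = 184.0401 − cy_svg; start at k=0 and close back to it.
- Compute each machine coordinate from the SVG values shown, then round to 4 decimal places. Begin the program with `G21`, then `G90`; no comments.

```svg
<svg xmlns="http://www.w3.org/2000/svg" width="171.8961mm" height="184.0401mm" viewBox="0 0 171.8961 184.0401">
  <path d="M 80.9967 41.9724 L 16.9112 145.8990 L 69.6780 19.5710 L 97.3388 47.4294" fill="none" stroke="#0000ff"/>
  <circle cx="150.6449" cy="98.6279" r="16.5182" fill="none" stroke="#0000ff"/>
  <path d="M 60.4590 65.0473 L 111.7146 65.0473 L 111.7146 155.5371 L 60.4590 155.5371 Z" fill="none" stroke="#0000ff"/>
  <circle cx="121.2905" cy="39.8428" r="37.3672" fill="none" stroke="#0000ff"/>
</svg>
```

Since the viewBox matches the mm dimensions, user units are millimetres directly. The only transform is the Y-flip y_m = 184.0401 − y_svg.

Shape 1 is a open polyline drawn with `<path>`. Its stroke #0000ff means cut at S785, F1251. After flipping Y the toolpath is (80.9967,142.0677) → (16.9112,38.1411) → (69.6780,164.4691) → (97.3388,136.6107).

Shape 2 is a circle drawn with `<circle>`. Its stroke #0000ff means cut at S785, F1251. After flipping Y the toolpath is (167.1631,85.4122) → (165.9057,91.7334) → (162.3250,97.0923) → (156.9661,100.6730) → (150.6449,101.9304) → (144.3237,100.6730) → (138.9648,97.0923) → (135.3841,91.7334) → (134.1267,85.4122) → (135.3841,79.0910) → (138.9648,73.7321) → (144.3237,70.1514) → (150.6449,68.8940) → (156.9661,70.1514) → (162.3250,73.7321) → (165.9057,79.0910) → (167.1631,85.4122), returning to the start.

Shape 3 is a rectangle drawn with `<path>`. Its stroke #0000ff means cut at S785, F1251. After flipping Y the toolpath is (60.4590,118.9928) → (111.7146,118.9928) → (111.7146,28.5030) → (60.4590,28.5030) → (60.4590,118.9928), returning to the start.

Shape 4 is a circle drawn with `<circle>`. Its stroke #0000ff means cut at S785, F1251. After flipping Y the toolpath is (158.6577,144.1973) → (155.8133,158.4971) → (147.7131,170.6199) → (135.5903,178.7201) → (121.2905,181.5645) → (106.9907,178.7201) → (94.8679,170.6199) → (86.7677,158.4971) → (83.9233,144.1973) → (86.7677,129.8975) → (94.8679,117.7747) → (106.9907,109.6745) → (121.2905,106.8301) → (135.5903,109.6745) → (147.7131,117.7747) → (155.8133,129.8975) → (158.6577,144.1973), returning to the start.

G21
G90
G0 X80.9967 Y142.0677
M3 S785
G01 X16.9112 Y38.1411 F1251
G01 X69.6780 Y164.4691
G01 X97.3388 Y136.6107
M5
G0 X167.1631 Y85.4122
M3 S785
G01 X165.9057 Y91.7334 F1251
G01 X162.3250 Y97.0923
G01 X156.9661 Y100.6730
G01 X150.6449 Y101.9304
G01 X144.3237 Y100.6730
G01 X138.9648 Y97.0923
G01 X135.3841 Y91.7334
G01 X134.1267 Y85.4122
G01 X135.3841 Y79.0910
G01 X138.9648 Y73.7321
G01 X144.3237 Y70.1514
G01 X150.6449 Y68.8940
G01 X156.9661 Y70.1514
G01 X162.3250 Y73.7321
G01 X165.9057 Y79.0910
G01 X167.1631 Y85.4122
M5
G0 X60.4590 Y118.9928
M3 S785
G01 X111.7146 Y118.9928 F1251
G01 X111.7146 Y28.5030
G01 X60.4590 Y28.5030
G01 X60.4590 Y118.9928
M5
G0 X158.6577 Y144.1973
M3 S785
G01 X155.8133 Y158.4971 F1251
G01 X147.7131 Y170.6199
G01 X135.5903 Y178.7201
G01 X121.2905 Y181.5645
G01 X106.9907 Y178.7201
G01 X94.8679 Y170.6199
G01 X86.7677 Y158.4971
G01 X83.9233 Y144.1973
G01 X86.7677 Y129.8975
G01 X94.8679 Y117.7747
G01 X106.9907 Y109.6745
G01 X121.2905 Y106.8301
G01 X135.5903 Y109.6745
G01 X147.7131 Y117.7747
G01 X155.8133 Y129.8975
G01 X158.6577 Y144.1973
M5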